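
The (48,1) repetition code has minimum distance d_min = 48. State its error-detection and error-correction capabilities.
Detection only: up to d_min − 1 = 47 errors.
Correction: up to ⌊(d_min − 1)/2⌋ = ⌊47/2⌋ = 23 errors.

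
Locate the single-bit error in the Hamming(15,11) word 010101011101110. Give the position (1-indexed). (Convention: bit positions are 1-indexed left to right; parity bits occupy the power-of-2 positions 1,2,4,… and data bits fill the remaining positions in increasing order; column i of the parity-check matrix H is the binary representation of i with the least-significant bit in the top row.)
Syndrome s = H · r^T (mod 2), r = 010101011101110:
  s[0] = (101010101010101)·(010101011101110) mod 2 = 0+0+0+0+0+0+0+0+1+0+0+0+1+0+0 mod 2 = 0
  s[1] = (011001100110011)·(010101011101110) mod 2 = 0+1+0+0+0+1+0+0+0+1+0+0+0+1+0 mod 2 = 0
  s[2] = (000111100001111)·(010101011101110) mod 2 = 0+0+0+1+0+1+0+0+0+0+0+1+1+1+0 mod 2 = 1
  s[3] = (000000011111111)·(010101011101110) mod 2 = 0+0+0+0+0+0+0+1+1+1+0+1+1+1+0 mod 2 = 0
Syndrome = 0010
Column i of H is the binary representation of i, so the syndrome is the binary index of the flipped bit.
Read s = 0010 with s[0] as LSB: 0·2^0 + 0·2^1 + 1·2^2 + 0·2^3 = 4.
Error is at bit position 4.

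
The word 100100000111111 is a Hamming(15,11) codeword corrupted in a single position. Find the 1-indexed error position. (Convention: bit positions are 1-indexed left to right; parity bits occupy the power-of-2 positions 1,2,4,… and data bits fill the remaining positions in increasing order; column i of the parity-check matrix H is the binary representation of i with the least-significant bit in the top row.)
Syndrome s = H · r^T (mod 2), r = 100100000111111:
  s[0] = (101010101010101)·(100100000111111) mod 2 = 1+0+0+0+0+0+0+0+0+0+1+0+1+0+1 mod 2 = 0
  s[1] = (011001100110011)·(100100000111111) mod 2 = 0+0+0+0+0+0+0+0+0+1+1+0+0+1+1 mod 2 = 0
  s[2] = (000111100001111)·(100100000111111) mod 2 = 0+0+0+1+0+0+0+0+0+0+0+1+1+1+1 mod 2 = 1
  s[3] = (000000011111111)·(100100000111111) mod 2 = 0+0+0+0+0+0+0+0+0+1+1+1+1+1+1 mod 2 = 0
Syndrome = 0010
Column i of H is the binary representation of i, so the syndrome is the binary index of the flipped bit.
Read s = 0010 with s[0] as LSB: 0·2^0 + 0·2^1 + 1·2^2 + 0·2^3 = 4.
Error is at bit position 4.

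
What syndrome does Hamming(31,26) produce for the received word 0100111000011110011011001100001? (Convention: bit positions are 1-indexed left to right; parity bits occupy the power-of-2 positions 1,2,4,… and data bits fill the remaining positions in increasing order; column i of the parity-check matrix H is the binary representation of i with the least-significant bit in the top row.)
Syndrome s = H · r^T (mod 2), r = 0100111000011110011011001100001:
  s[0] = (1010101010101010101010101010101)·(0100111000011110011011001100001) mod 2 = 0+0+0+0+1+0+1+0+0+0+0+0+1+0+1+0+0+0+1+0+1+0+0+0+1+0+0+0+0+0+1 mod 2 = 0
  s[1] = (0110011001100110011001100110011)·(0100111000011110011011001100001) mod 2 = 0+1+0+0+0+1+1+0+0+0+0+0+0+1+1+0+0+1+1+0+0+1+0+0+0+1+0+0+0+0+1 mod 2 = 0
  s[2] = (0001111000011110000111100001111)·(0100111000011110011011001100001) mod 2 = 0+0+0+0+1+1+1+0+0+0+0+1+1+1+1+0+0+0+0+0+1+1+0+0+0+0+0+0+0+0+1 mod 2 = 0
  s[3] = (0000000111111110000000011111111)·(0100111000011110011011001100001) mod 2 = 0+0+0+0+0+0+0+0+0+0+0+1+1+1+1+0+0+0+0+0+0+0+0+0+1+1+0+0+0+0+1 mod 2 = 1
  s[4] = (0000000000000001111111111111111)·(0100111000011110011011001100001) mod 2 = 0+0+0+0+0+0+0+0+0+0+0+0+0+0+0+0+0+1+1+0+1+1+0+0+1+1+0+0+0+0+1 mod 2 = 1
Syndrome = 00011
Non-zero syndrome: error at position 24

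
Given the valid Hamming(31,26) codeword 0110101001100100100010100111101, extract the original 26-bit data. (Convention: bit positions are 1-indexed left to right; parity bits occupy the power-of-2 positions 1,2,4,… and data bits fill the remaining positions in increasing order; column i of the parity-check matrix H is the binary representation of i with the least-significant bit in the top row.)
Parity bits occupy power-of-2 positions; data bits are at positions {3,5,6,7,9,10,11,12,13,14,15,17,18,19,20,21,22,23,24,25,26,27,28,29,30,31} (1-indexed).
Extract: c[3]=1 c[5]=1 c[6]=0 c[7]=1 c[9]=0 c[10]=1 c[11]=1 c[12]=0 c[13]=0 c[14]=1 c[15]=0 c[17]=1 c[18]=0 c[19]=0 c[20]=0 c[21]=1 c[22]=0 c[23]=1 c[24]=0 c[25]=0 c[26]=1 c[27]=1 c[28]=1 c[29]=1 c[30]=0 c[31]=1
Data = 11010110010100010100111101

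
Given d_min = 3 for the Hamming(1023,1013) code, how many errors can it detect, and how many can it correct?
Detection only: up to d_min − 1 = 2 errors.
Correction: up to ⌊(d_min − 1)/2⌋ = ⌊2/2⌋ = 1 errors.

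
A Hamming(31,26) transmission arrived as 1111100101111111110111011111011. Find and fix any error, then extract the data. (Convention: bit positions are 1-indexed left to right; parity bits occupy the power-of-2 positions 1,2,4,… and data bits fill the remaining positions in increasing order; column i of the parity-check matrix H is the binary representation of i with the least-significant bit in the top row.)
Syndrome s = H · r^T (mod 2), r = 1111100101111111110111011111011:
  s[0] = (1010101010101010101010101010101)·(1111100101111111110111011111011) mod 2 = 1+0+1+0+1+0+0+0+0+0+1+0+1+0+1+0+1+0+0+0+1+0+0+0+1+0+1+0+0+0+1 mod 2 = 1
  s[1] = (0110011001100110011001100110011)·(1111100101111111110111011111011) mod 2 = 0+1+1+0+0+0+0+0+0+1+1+0+0+1+1+0+0+1+0+0+0+1+0+0+0+1+1+0+0+1+1 mod 2 = 0
  s[2] = (0001111000011110000111100001111)·(1111100101111111110111011111011) mod 2 = 0+0+0+1+1+0+0+0+0+0+0+1+1+1+1+0+0+0+0+1+1+1+0+0+0+0+0+1+0+1+1 mod 2 = 0
  s[3] = (0000000111111110000000011111111)·(1111100101111111110111011111011) mod 2 = 0+0+0+0+0+0+0+1+0+1+1+1+1+1+1+0+0+0+0+0+0+0+0+1+1+1+1+1+0+1+1 mod 2 = 0
  s[4] = (0000000000000001111111111111111)·(1111100101111111110111011111011) mod 2 = 0+0+0+0+0+0+0+0+0+0+0+0+0+0+0+1+1+1+0+1+1+1+0+1+1+1+1+1+0+1+1 mod 2 = 1
Syndrome = 10001
Column 17 of H equals this syndrome → error at bit 17 (1-indexed).
Flip bit 17: 1111100101111111110111011111011 → 1111100101111111010111011111011
Extract data bits at positions {3,5,6,7,9,10,11,12,13,14,15,17,18,19,20,21,22,23,24,25,26,27,28,29,30,31}: 11000111111010111011111011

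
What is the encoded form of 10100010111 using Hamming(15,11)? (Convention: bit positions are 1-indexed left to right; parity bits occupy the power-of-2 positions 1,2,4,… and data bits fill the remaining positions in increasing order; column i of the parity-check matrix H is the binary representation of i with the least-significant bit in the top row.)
Codeword c = d · G (mod 2), d = 10100010111:
  c[0] = d·G[:,0] = (10100010111)·(11011010101) mod 2 = 1+0+0+0+0+0+1+0+1+0+1 mod 2 = 0
  c[1] = d·G[:,1] = (10100010111)·(10110110011) mod 2 = 1+0+1+0+0+0+1+0+0+1+1 mod 2 = 1
  c[2] = d·G[:,2] = (10100010111)·(10000000000) mod 2 = 1+0+0+0+0+0+0+0+0+0+0 mod 2 = 1
  c[3] = d·G[:,3] = (10100010111)·(01110001111) mod 2 = 0+0+1+0+0+0+0+0+1+1+1 mod 2 = 0
  c[4] = d·G[:,4] = (10100010111)·(01000000000) mod 2 = 0+0+0+0+0+0+0+0+0+0+0 mod 2 = 0
  c[5] = d·G[:,5] = (10100010111)·(00100000000) mod 2 = 0+0+1+0+0+0+0+0+0+0+0 mod 2 = 1
  c[6] = d·G[:,6] = (10100010111)·(00010000000) mod 2 = 0+0+0+0+0+0+0+0+0+0+0 mod 2 = 0
  c[7] = d·G[:,7] = (10100010111)·(00001111111) mod 2 = 0+0+0+0+0+0+1+0+1+1+1 mod 2 = 0
  c[8] = d·G[:,8] = (10100010111)·(00001000000) mod 2 = 0+0+0+0+0+0+0+0+0+0+0 mod 2 = 0
  c[9] = d·G[:,9] = (10100010111)·(00000100000) mod 2 = 0+0+0+0+0+0+0+0+0+0+0 mod 2 = 0
  c[10] = d·G[:,10] = (10100010111)·(00000010000) mod 2 = 0+0+0+0+0+0+1+0+0+0+0 mod 2 = 1
  c[11] = d·G[:,11] = (10100010111)·(00000001000) mod 2 = 0+0+0+0+0+0+0+0+0+0+0 mod 2 = 0
  c[12] = d·G[:,12] = (10100010111)·(00000000100) mod 2 = 0+0+0+0+0+0+0+0+1+0+0 mod 2 = 1
  c[13] = d·G[:,13] = (10100010111)·(00000000010) mod 2 = 0+0+0+0+0+0+0+0+0+1+0 mod 2 = 1
  c[14] = d·G[:,14] = (10100010111)·(00000000001) mod 2 = 0+0+0+0+0+0+0+0+0+0+1 mod 2 = 1
Codeword = 011001000010111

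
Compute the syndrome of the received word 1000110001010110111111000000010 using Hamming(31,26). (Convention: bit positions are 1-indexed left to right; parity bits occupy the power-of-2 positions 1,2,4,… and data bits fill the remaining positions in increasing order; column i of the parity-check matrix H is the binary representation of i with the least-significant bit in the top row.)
Syndrome s = H · r^T (mod 2), r = 1000110001010110111111000000010:
  s[0] = (1010101010101010101010101010101)·(1000110001010110111111000000010) mod 2 = 1+0+0+0+1+0+0+0+0+0+0+0+0+0+1+0+1+0+1+0+1+0+0+0+0+0+0+0+0+0+0 mod 2 = 0
  s[1] = (0110011001100110011001100110011)·(1000110001010110111111000000010) mod 2 = 0+0+0+0+0+1+0+0+0+1+0+0+0+1+1+0+0+1+1+0+0+1+0+0+0+0+0+0+0+1+0 mod 2 = 0
  s[2] = (0001111000011110000111100001111)·(1000110001010110111111000000010) mod 2 = 0+0+0+0+1+1+0+0+0+0+0+1+0+1+1+0+0+0+0+1+1+1+0+0+0+0+0+0+0+1+0 mod 2 = 1
  s[3] = (0000000111111110000000011111111)·(1000110001010110111111000000010) mod 2 = 0+0+0+0+0+0+0+0+0+1+0+1+0+1+1+0+0+0+0+0+0+0+0+0+0+0+0+0+0+1+0 mod 2 = 1
  s[4] = (0000000000000001111111111111111)·(1000110001010110111111000000010) mod 2 = 0+0+0+0+0+0+0+0+0+0+0+0+0+0+0+0+1+1+1+1+1+1+0+0+0+0+0+0+0+1+0 mod 2 = 1
Syndrome = 00111
Non-zero syndrome: error at position 28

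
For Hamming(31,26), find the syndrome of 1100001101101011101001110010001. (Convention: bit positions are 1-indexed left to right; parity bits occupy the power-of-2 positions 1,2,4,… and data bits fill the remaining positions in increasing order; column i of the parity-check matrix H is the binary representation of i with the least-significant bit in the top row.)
Syndrome s = H · r^T (mod 2), r = 1100001101101011101001110010001:
  s[0] = (1010101010101010101010101010101)·(1100001101101011101001110010001) mod 2 = 1+0+0+0+0+0+1+0+0+0+1+0+1+0+1+0+1+0+1+0+0+0+1+0+0+0+1+0+0+0+1 mod 2 = 0
  s[1] = (0110011001100110011001100110011)·(1100001101101011101001110010001) mod 2 = 0+1+0+0+0+0+1+0+0+1+1+0+0+0+1+0+0+0+1+0+0+1+1+0+0+0+1+0+0+0+1 mod 2 = 0
  s[2] = (0001111000011110000111100001111)·(1100001101101011101001110010001) mod 2 = 0+0+0+0+0+0+1+0+0+0+0+0+1+0+1+0+0+0+0+0+0+1+1+0+0+0+0+0+0+0+1 mod 2 = 0
  s[3] = (0000000111111110000000011111111)·(1100001101101011101001110010001) mod 2 = 0+0+0+0+0+0+0+1+0+1+1+0+1+0+1+0+0+0+0+0+0+0+0+1+0+0+1+0+0+0+1 mod 2 = 0
  s[4] = (0000000000000001111111111111111)·(1100001101101011101001110010001) mod 2 = 0+0+0+0+0+0+0+0+0+0+0+0+0+0+0+1+1+0+1+0+0+1+1+1+0+0+1+0+0+0+1 mod 2 = 0
Syndrome = 00000
s = 0: no error detected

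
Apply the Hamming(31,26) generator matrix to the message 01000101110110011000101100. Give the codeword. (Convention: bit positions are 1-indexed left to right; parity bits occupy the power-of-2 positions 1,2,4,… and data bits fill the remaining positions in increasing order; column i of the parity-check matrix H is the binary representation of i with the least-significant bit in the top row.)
Codeword c = d · G (mod 2), d = 01000101110110011000101100:
  c[0] = d·G[:,0] = (01000101110110011000101100)·(11011010101101010101010101) mod 2 = 0+1+0+0+0+0+0+0+1+0+0+1+0+0+0+1+0+0+0+0+0+0+0+1+0+0 mod 2 = 1
  c[1] = d·G[:,1] = (01000101110110011000101100)·(10110110011011001100110011) mod 2 = 0+0+0+0+0+1+0+0+0+1+0+0+1+0+0+0+1+0+0+0+1+0+0+0+0+0 mod 2 = 1
  c[2] = d·G[:,2] = (01000101110110011000101100)·(10000000000000000000000000) mod 2 = 0+0+0+0+0+0+0+0+0+0+0+0+0+0+0+0+0+0+0+0+0+0+0+0+0+0 mod 2 = 0
  c[3] = d·G[:,3] = (01000101110110011000101100)·(01110001111000111100001111) mod 2 = 0+1+0+0+0+0+0+1+1+1+0+0+0+0+0+1+1+0+0+0+0+0+1+1+0+0 mod 2 = 0
  c[4] = d·G[:,4] = (01000101110110011000101100)·(01000000000000000000000000) mod 2 = 0+1+0+0+0+0+0+0+0+0+0+0+0+0+0+0+0+0+0+0+0+0+0+0+0+0 mod 2 = 1
  c[5] = d·G[:,5] = (01000101110110011000101100)·(00100000000000000000000000) mod 2 = 0+0+0+0+0+0+0+0+0+0+0+0+0+0+0+0+0+0+0+0+0+0+0+0+0+0 mod 2 = 0
  c[6] = d·G[:,6] = (01000101110110011000101100)·(00010000000000000000000000) mod 2 = 0+0+0+0+0+0+0+0+0+0+0+0+0+0+0+0+0+0+0+0+0+0+0+0+0+0 mod 2 = 0
  c[7] = d·G[:,7] = (01000101110110011000101100)·(00001111111000000011111111) mod 2 = 0+0+0+0+0+1+0+1+1+1+0+0+0+0+0+0+0+0+0+0+1+0+1+1+0+0 mod 2 = 1
  c[8] = d·G[:,8] = (01000101110110011000101100)·(00001000000000000000000000) mod 2 = 0+0+0+0+0+0+0+0+0+0+0+0+0+0+0+0+0+0+0+0+0+0+0+0+0+0 mod 2 = 0
  c[9] = d·G[:,9] = (01000101110110011000101100)·(00000100000000000000000000) mod 2 = 0+0+0+0+0+1+0+0+0+0+0+0+0+0+0+0+0+0+0+0+0+0+0+0+0+0 mod 2 = 1
  c[10] = d·G[:,10] = (01000101110110011000101100)·(00000010000000000000000000) mod 2 = 0+0+0+0+0+0+0+0+0+0+0+0+0+0+0+0+0+0+0+0+0+0+0+0+0+0 mod 2 = 0
  c[11] = d·G[:,11] = (01000101110110011000101100)·(00000001000000000000000000) mod 2 = 0+0+0+0+0+0+0+1+0+0+0+0+0+0+0+0+0+0+0+0+0+0+0+0+0+0 mod 2 = 1
  c[12] = d·G[:,12] = (01000101110110011000101100)·(00000000100000000000000000) mod 2 = 0+0+0+0+0+0+0+0+1+0+0+0+0+0+0+0+0+0+0+0+0+0+0+0+0+0 mod 2 = 1
  c[13] = d·G[:,13] = (01000101110110011000101100)·(00000000010000000000000000) mod 2 = 0+0+0+0+0+0+0+0+0+1+0+0+0+0+0+0+0+0+0+0+0+0+0+0+0+0 mod 2 = 1
  c[14] = d·G[:,14] = (01000101110110011000101100)·(00000000001000000000000000) mod 2 = 0+0+0+0+0+0+0+0+0+0+0+0+0+0+0+0+0+0+0+0+0+0+0+0+0+0 mod 2 = 0
  c[15] = d·G[:,15] = (01000101110110011000101100)·(00000000000111111111111111) mod 2 = 0+0+0+0+0+0+0+0+0+0+0+1+1+0+0+1+1+0+0+0+1+0+1+1+0+0 mod 2 = 1
  c[16] = d·G[:,16] = (01000101110110011000101100)·(00000000000100000000000000) mod 2 = 0+0+0+0+0+0+0+0+0+0+0+1+0+0+0+0+0+0+0+0+0+0+0+0+0+0 mod 2 = 1
  c[17] = d·G[:,17] = (01000101110110011000101100)·(00000000000010000000000000) mod 2 = 0+0+0+0+0+0+0+0+0+0+0+0+1+0+0+0+0+0+0+0+0+0+0+0+0+0 mod 2 = 1
  c[18] = d·G[:,18] = (01000101110110011000101100)·(00000000000001000000000000) mod 2 = 0+0+0+0+0+0+0+0+0+0+0+0+0+0+0+0+0+0+0+0+0+0+0+0+0+0 mod 2 = 0
  c[19] = d·G[:,19] = (01000101110110011000101100)·(00000000000000100000000000) mod 2 = 0+0+0+0+0+0+0+0+0+0+0+0+0+0+0+0+0+0+0+0+0+0+0+0+0+0 mod 2 = 0
  c[20] = d·G[:,20] = (01000101110110011000101100)·(00000000000000010000000000) mod 2 = 0+0+0+0+0+0+0+0+0+0+0+0+0+0+0+1+0+0+0+0+0+0+0+0+0+0 mod 2 = 1
  c[21] = d·G[:,21] = (01000101110110011000101100)·(00000000000000001000000000) mod 2 = 0+0+0+0+0+0+0+0+0+0+0+0+0+0+0+0+1+0+0+0+0+0+0+0+0+0 mod 2 = 1
  c[22] = d·G[:,22] = (01000101110110011000101100)·(00000000000000000100000000) mod 2 = 0+0+0+0+0+0+0+0+0+0+0+0+0+0+0+0+0+0+0+0+0+0+0+0+0+0 mod 2 = 0
  c[23] = d·G[:,23] = (01000101110110011000101100)·(00000000000000000010000000) mod 2 = 0+0+0+0+0+0+0+0+0+0+0+0+0+0+0+0+0+0+0+0+0+0+0+0+0+0 mod 2 = 0
  c[24] = d·G[:,24] = (01000101110110011000101100)·(00000000000000000001000000) mod 2 = 0+0+0+0+0+0+0+0+0+0+0+0+0+0+0+0+0+0+0+0+0+0+0+0+0+0 mod 2 = 0
  c[25] = d·G[:,25] = (01000101110110011000101100)·(00000000000000000000100000) mod 2 = 0+0+0+0+0+0+0+0+0+0+0+0+0+0+0+0+0+0+0+0+1+0+0+0+0+0 mod 2 = 1
  c[26] = d·G[:,26] = (01000101110110011000101100)·(00000000000000000000010000) mod 2 = 0+0+0+0+0+0+0+0+0+0+0+0+0+0+0+0+0+0+0+0+0+0+0+0+0+0 mod 2 = 0
  c[27] = d·G[:,27] = (01000101110110011000101100)·(00000000000000000000001000) mod 2 = 0+0+0+0+0+0+0+0+0+0+0+0+0+0+0+0+0+0+0+0+0+0+1+0+0+0 mod 2 = 1
  c[28] = d·G[:,28] = (01000101110110011000101100)·(00000000000000000000000100) mod 2 = 0+0+0+0+0+0+0+0+0+0+0+0+0+0+0+0+0+0+0+0+0+0+0+1+0+0 mod 2 = 1
  c[29] = d·G[:,29] = (01000101110110011000101100)·(00000000000000000000000010) mod 2 = 0+0+0+0+0+0+0+0+0+0+0+0+0+0+0+0+0+0+0+0+0+0+0+0+0+0 mod 2 = 0
  c[30] = d·G[:,30] = (01000101110110011000101100)·(00000000000000000000000001) mod 2 = 0+0+0+0+0+0+0+0+0+0+0+0+0+0+0+0+0+0+0+0+0+0+0+0+0+0 mod 2 = 0
Codeword = 1100100101011101110011000101100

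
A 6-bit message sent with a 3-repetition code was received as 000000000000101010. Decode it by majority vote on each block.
Split into 3-bit blocks and majority-vote each:
  block 1 = 000: 0 ones, 3 zeros → 0
  block 2 = 000: 0 ones, 3 zeros → 0
  block 3 = 000: 0 ones, 3 zeros → 0
  block 4 = 000: 0 ones, 3 zeros → 0
  block 5 = 101: 2 ones, 1 zeros → 1
  block 6 = 010: 1 ones, 2 zeros → 0
Decoded = 000010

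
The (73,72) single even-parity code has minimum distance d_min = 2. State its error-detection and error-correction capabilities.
Detection only: up to d_min − 1 = 1 errors.
Correction: up to ⌊(d_min − 1)/2⌋ = ⌊1/2⌋ = 0 errors.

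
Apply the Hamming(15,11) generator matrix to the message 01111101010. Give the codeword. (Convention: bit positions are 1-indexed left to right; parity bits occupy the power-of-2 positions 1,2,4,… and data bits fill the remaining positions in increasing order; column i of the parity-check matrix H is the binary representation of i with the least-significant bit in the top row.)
Codeword c = d · G (mod 2), d = 01111101010:
  c[0] = d·G[:,0] = (01111101010)·(11011010101) mod 2 = 0+1+0+1+1+0+0+0+0+0+0 mod 2 = 1
  c[1] = d·G[:,1] = (01111101010)·(10110110011) mod 2 = 0+0+1+1+0+1+0+0+0+1+0 mod 2 = 0
  c[2] = d·G[:,2] = (01111101010)·(10000000000) mod 2 = 0+0+0+0+0+0+0+0+0+0+0 mod 2 = 0
  c[3] = d·G[:,3] = (01111101010)·(01110001111) mod 2 = 0+1+1+1+0+0+0+1+0+1+0 mod 2 = 1
  c[4] = d·G[:,4] = (01111101010)·(01000000000) mod 2 = 0+1+0+0+0+0+0+0+0+0+0 mod 2 = 1
  c[5] = d·G[:,5] = (01111101010)·(00100000000) mod 2 = 0+0+1+0+0+0+0+0+0+0+0 mod 2 = 1
  c[6] = d·G[:,6] = (01111101010)·(00010000000) mod 2 = 0+0+0+1+0+0+0+0+0+0+0 mod 2 = 1
  c[7] = d·G[:,7] = (01111101010)·(00001111111) mod 2 = 0+0+0+0+1+1+0+1+0+1+0 mod 2 = 0
  c[8] = d·G[:,8] = (01111101010)·(00001000000) mod 2 = 0+0+0+0+1+0+0+0+0+0+0 mod 2 = 1
  c[9] = d·G[:,9] = (01111101010)·(00000100000) mod 2 = 0+0+0+0+0+1+0+0+0+0+0 mod 2 = 1
  c[10] = d·G[:,10] = (01111101010)·(00000010000) mod 2 = 0+0+0+0+0+0+0+0+0+0+0 mod 2 = 0
  c[11] = d·G[:,11] = (01111101010)·(00000001000) mod 2 = 0+0+0+0+0+0+0+1+0+0+0 mod 2 = 1
  c[12] = d·G[:,12] = (01111101010)·(00000000100) mod 2 = 0+0+0+0+0+0+0+0+0+0+0 mod 2 = 0
  c[13] = d·G[:,13] = (01111101010)·(00000000010) mod 2 = 0+0+0+0+0+0+0+0+0+1+0 mod 2 = 1
  c[14] = d·G[:,14] = (01111101010)·(00000000001) mod 2 = 0+0+0+0+0+0+0+0+0+0+0 mod 2 = 0
Codeword = 100111101101010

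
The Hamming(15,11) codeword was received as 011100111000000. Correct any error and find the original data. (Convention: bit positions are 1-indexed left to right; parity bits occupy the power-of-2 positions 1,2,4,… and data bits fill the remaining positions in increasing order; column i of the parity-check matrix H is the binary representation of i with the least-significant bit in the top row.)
Syndrome s = H · r^T (mod 2), r = 011100111000000:
  s[0] = (101010101010101)·(011100111000000) mod 2 = 0+0+1+0+0+0+1+0+1+0+0+0+0+0+0 mod 2 = 1
  s[1] = (011001100110011)·(011100111000000) mod 2 = 0+1+1+0+0+0+1+0+0+0+0+0+0+0+0 mod 2 = 1
  s[2] = (000111100001111)·(011100111000000) mod 2 = 0+0+0+1+0+0+1+0+0+0+0+0+0+0+0 mod 2 = 0
  s[3] = (000000011111111)·(011100111000000) mod 2 = 0+0+0+0+0+0+0+1+1+0+0+0+0+0+0 mod 2 = 0
Syndrome = 1100
Column 3 of H equals this syndrome → error at bit 3 (1-indexed).
Flip bit 3: 011100111000000 → 010100111000000
Extract data bits at positions {3,5,6,7,9,10,11,12,13,14,15}: 00011000000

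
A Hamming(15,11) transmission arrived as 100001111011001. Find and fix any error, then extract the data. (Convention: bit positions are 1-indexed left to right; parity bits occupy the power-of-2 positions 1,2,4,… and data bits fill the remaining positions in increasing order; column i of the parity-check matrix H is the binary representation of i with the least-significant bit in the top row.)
Syndrome s = H · r^T (mod 2), r = 100001111011001:
  s[0] = (101010101010101)·(100001111011001) mod 2 = 1+0+0+0+0+0+1+0+1+0+1+0+0+0+1 mod 2 = 1
  s[1] = (011001100110011)·(100001111011001) mod 2 = 0+0+0+0+0+1+1+0+0+0+1+0+0+0+1 mod 2 = 0
  s[2] = (000111100001111)·(100001111011001) mod 2 = 0+0+0+0+0+1+1+0+0+0+0+1+0+0+1 mod 2 = 0
  s[3] = (000000011111111)·(100001111011001) mod 2 = 0+0+0+0+0+0+0+1+1+0+1+1+0+0+1 mod 2 = 1
Syndrome = 1001
Column 9 of H equals this syndrome → error at bit 9 (1-indexed).
Flip bit 9: 100001111011001 → 100001110011001
Extract data bits at positions {3,5,6,7,9,10,11,12,13,14,15}: 00110011001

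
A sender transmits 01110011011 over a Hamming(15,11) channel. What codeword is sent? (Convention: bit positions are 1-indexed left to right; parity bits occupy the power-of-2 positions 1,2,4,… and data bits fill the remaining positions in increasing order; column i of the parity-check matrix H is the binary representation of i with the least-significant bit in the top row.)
Codeword c = d · G (mod 2), d = 01110011011:
  c[0] = d·G[:,0] = (01110011011)·(11011010101) mod 2 = 0+1+0+1+0+0+1+0+0+0+1 mod 2 = 0
  c[1] = d·G[:,1] = (01110011011)·(10110110011) mod 2 = 0+0+1+1+0+0+1+0+0+1+1 mod 2 = 1
  c[2] = d·G[:,2] = (01110011011)·(10000000000) mod 2 = 0+0+0+0+0+0+0+0+0+0+0 mod 2 = 0
  c[3] = d·G[:,3] = (01110011011)·(01110001111) mod 2 = 0+1+1+1+0+0+0+1+0+1+1 mod 2 = 0
  c[4] = d·G[:,4] = (01110011011)·(01000000000) mod 2 = 0+1+0+0+0+0+0+0+0+0+0 mod 2 = 1
  c[5] = d·G[:,5] = (01110011011)·(00100000000) mod 2 = 0+0+1+0+0+0+0+0+0+0+0 mod 2 = 1
  c[6] = d·G[:,6] = (01110011011)·(00010000000) mod 2 = 0+0+0+1+0+0+0+0+0+0+0 mod 2 = 1
  c[7] = d·G[:,7] = (01110011011)·(00001111111) mod 2 = 0+0+0+0+0+0+1+1+0+1+1 mod 2 = 0
  c[8] = d·G[:,8] = (01110011011)·(00001000000) mod 2 = 0+0+0+0+0+0+0+0+0+0+0 mod 2 = 0
  c[9] = d·G[:,9] = (01110011011)·(00000100000) mod 2 = 0+0+0+0+0+0+0+0+0+0+0 mod 2 = 0
  c[10] = d·G[:,10] = (01110011011)·(00000010000) mod 2 = 0+0+0+0+0+0+1+0+0+0+0 mod 2 = 1
  c[11] = d·G[:,11] = (01110011011)·(00000001000) mod 2 = 0+0+0+0+0+0+0+1+0+0+0 mod 2 = 1
  c[12] = d·G[:,12] = (01110011011)·(00000000100) mod 2 = 0+0+0+0+0+0+0+0+0+0+0 mod 2 = 0
  c[13] = d·G[:,13] = (01110011011)·(00000000010) mod 2 = 0+0+0+0+0+0+0+0+0+1+0 mod 2 = 1
  c[14] = d·G[:,14] = (01110011011)·(00000000001) mod 2 = 0+0+0+0+0+0+0+0+0+0+1 mod 2 = 1
Codeword = 010011100011011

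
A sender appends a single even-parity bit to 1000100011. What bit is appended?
Sum of data bits: 1+0+0+0+1+0+0+0+1+1 = 4.
4 mod 2 = 0, so parity bit = 0.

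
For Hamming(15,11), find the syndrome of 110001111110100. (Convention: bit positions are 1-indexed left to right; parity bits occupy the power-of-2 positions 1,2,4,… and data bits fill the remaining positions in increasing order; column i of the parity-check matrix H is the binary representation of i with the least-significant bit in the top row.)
Syndrome s = H · r^T (mod 2), r = 110001111110100:
  s[0] = (101010101010101)·(110001111110100) mod 2 = 1+0+0+0+0+0+1+0+1+0+1+0+1+0+0 mod 2 = 1
  s[1] = (011001100110011)·(110001111110100) mod 2 = 0+1+0+0+0+1+1+0+0+1+1+0+0+0+0 mod 2 = 1
  s[2] = (000111100001111)·(110001111110100) mod 2 = 0+0+0+0+0+1+1+0+0+0+0+0+1+0+0 mod 2 = 1
  s[3] = (000000011111111)·(110001111110100) mod 2 = 0+0+0+0+0+0+0+1+1+1+1+0+1+0+0 mod 2 = 1
Syndrome = 1111
Non-zero syndrome: error at position 15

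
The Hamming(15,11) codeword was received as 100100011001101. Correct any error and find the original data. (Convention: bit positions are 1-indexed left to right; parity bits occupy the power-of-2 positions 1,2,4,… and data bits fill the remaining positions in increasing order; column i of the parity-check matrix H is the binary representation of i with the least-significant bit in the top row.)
Syndrome s = H · r^T (mod 2), r = 100100011001101:
  s[0] = (101010101010101)·(100100011001101) mod 2 = 1+0+0+0+0+0+0+0+1+0+0+0+1+0+1 mod 2 = 0
  s[1] = (011001100110011)·(100100011001101) mod 2 = 0+0+0+0+0+0+0+0+0+0+0+0+0+0+1 mod 2 = 1
  s[2] = (000111100001111)·(100100011001101) mod 2 = 0+0+0+1+0+0+0+0+0+0+0+1+1+0+1 mod 2 = 0
  s[3] = (000000011111111)·(100100011001101) mod 2 = 0+0+0+0+0+0+0+1+1+0+0+1+1+0+1 mod 2 = 1
Syndrome = 0101
Column 10 of H equals this syndrome → error at bit 10 (1-indexed).
Flip bit 10: 100100011001101 → 100100011101101
Extract data bits at positions {3,5,6,7,9,10,11,12,13,14,15}: 00001101101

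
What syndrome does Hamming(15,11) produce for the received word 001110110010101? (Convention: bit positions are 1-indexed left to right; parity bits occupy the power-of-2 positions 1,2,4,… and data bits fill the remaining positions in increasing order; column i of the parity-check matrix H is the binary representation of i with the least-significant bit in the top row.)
Syndrome s = H · r^T (mod 2), r = 001110110010101:
  s[0] = (101010101010101)·(001110110010101) mod 2 = 0+0+1+0+1+0+1+0+0+0+1+0+1+0+1 mod 2 = 0
  s[1] = (011001100110011)·(001110110010101) mod 2 = 0+0+1+0+0+0+1+0+0+0+1+0+0+0+1 mod 2 = 0
  s[2] = (000111100001111)·(001110110010101) mod 2 = 0+0+0+1+1+0+1+0+0+0+0+0+1+0+1 mod 2 = 1
  s[3] = (000000011111111)·(001110110010101) mod 2 = 0+0+0+0+0+0+0+1+0+0+1+0+1+0+1 mod 2 = 0
Syndrome = 0010
Non-zero syndrome: error at position 4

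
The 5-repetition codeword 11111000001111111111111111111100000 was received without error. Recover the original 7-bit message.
Split into 5-bit blocks: 11111 00000 11111 11111 11111 11111 00000
Data = 1011110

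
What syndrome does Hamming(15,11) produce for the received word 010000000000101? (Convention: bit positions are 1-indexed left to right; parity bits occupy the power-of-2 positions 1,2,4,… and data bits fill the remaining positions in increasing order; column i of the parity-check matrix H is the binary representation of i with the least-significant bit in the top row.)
Syndrome s = H · r^T (mod 2), r = 010000000000101:
  s[0] = (101010101010101)·(010000000000101) mod 2 = 0+0+0+0+0+0+0+0+0+0+0+0+1+0+1 mod 2 = 0
  s[1] = (011001100110011)·(010000000000101) mod 2 = 0+1+0+0+0+0+0+0+0+0+0+0+0+0+1 mod 2 = 0
  s[2] = (000111100001111)·(010000000000101) mod 2 = 0+0+0+0+0+0+0+0+0+0+0+0+1+0+1 mod 2 = 0
  s[3] = (000000011111111)·(010000000000101) mod 2 = 0+0+0+0+0+0+0+0+0+0+0+0+1+0+1 mod 2 = 0
Syndrome = 0000
s = 0: no error detected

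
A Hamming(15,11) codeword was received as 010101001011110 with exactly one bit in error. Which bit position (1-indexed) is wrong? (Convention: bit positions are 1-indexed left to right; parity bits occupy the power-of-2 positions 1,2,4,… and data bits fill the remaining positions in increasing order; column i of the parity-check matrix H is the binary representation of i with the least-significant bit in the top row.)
Syndrome s = H · r^T (mod 2), r = 010101001011110:
  s[0] = (101010101010101)·(010101001011110) mod 2 = 0+0+0+0+0+0+0+0+1+0+1+0+1+0+0 mod 2 = 1
  s[1] = (011001100110011)·(010101001011110) mod 2 = 0+1+0+0+0+1+0+0+0+0+1+0+0+1+0 mod 2 = 0
  s[2] = (000111100001111)·(010101001011110) mod 2 = 0+0+0+1+0+1+0+0+0+0+0+1+1+1+0 mod 2 = 1
  s[3] = (000000011111111)·(010101001011110) mod 2 = 0+0+0+0+0+0+0+0+1+0+1+1+1+1+0 mod 2 = 1
Syndrome = 1011
Column i of H is the binary representation of i, so the syndrome is the binary index of the flipped bit.
Read s = 1011 with s[0] as LSB: 1·2^0 + 0·2^1 + 1·2^2 + 1·2^3 = 13.
Error is at bit position 13.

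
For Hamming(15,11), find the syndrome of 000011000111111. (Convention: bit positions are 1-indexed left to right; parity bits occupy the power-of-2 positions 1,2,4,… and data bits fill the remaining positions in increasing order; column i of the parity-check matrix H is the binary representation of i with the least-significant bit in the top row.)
Syndrome s = H · r^T (mod 2), r = 000011000111111:
  s[0] = (101010101010101)·(000011000111111) mod 2 = 0+0+0+0+1+0+0+0+0+0+1+0+1+0+1 mod 2 = 0
  s[1] = (011001100110011)·(000011000111111) mod 2 = 0+0+0+0+0+1+0+0+0+1+1+0+0+1+1 mod 2 = 1
  s[2] = (000111100001111)·(000011000111111) mod 2 = 0+0+0+0+1+1+0+0+0+0+0+1+1+1+1 mod 2 = 0
  s[3] = (000000011111111)·(000011000111111) mod 2 = 0+0+0+0+0+0+0+0+0+1+1+1+1+1+1 mod 2 = 0
Syndrome = 0100
Non-zero syndrome: error at position 2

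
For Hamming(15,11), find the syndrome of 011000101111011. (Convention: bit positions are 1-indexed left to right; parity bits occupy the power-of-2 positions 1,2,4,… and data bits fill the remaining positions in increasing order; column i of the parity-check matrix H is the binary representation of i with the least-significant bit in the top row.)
Syndrome s = H · r^T (mod 2), r = 011000101111011:
  s[0] = (101010101010101)·(011000101111011) mod 2 = 0+0+1+0+0+0+1+0+1+0+1+0+0+0+1 mod 2 = 1
  s[1] = (011001100110011)·(011000101111011) mod 2 = 0+1+1+0+0+0+1+0+0+1+1+0+0+1+1 mod 2 = 1
  s[2] = (000111100001111)·(011000101111011) mod 2 = 0+0+0+0+0+0+1+0+0+0+0+1+0+1+1 mod 2 = 0
  s[3] = (000000011111111)·(011000101111011) mod 2 = 0+0+0+0+0+0+0+0+1+1+1+1+0+1+1 mod 2 = 0
Syndrome = 1100
Non-zero syndrome: error at position 3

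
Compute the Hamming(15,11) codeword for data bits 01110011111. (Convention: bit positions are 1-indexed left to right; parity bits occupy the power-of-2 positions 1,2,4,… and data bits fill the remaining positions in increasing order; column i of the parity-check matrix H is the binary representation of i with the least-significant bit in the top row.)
Codeword c = d · G (mod 2), d = 01110011111:
  c[0] = d·G[:,0] = (01110011111)·(11011010101) mod 2 = 0+1+0+1+0+0+1+0+1+0+1 mod 2 = 1
  c[1] = d·G[:,1] = (01110011111)·(10110110011) mod 2 = 0+0+1+1+0+0+1+0+0+1+1 mod 2 = 1
  c[2] = d·G[:,2] = (01110011111)·(10000000000) mod 2 = 0+0+0+0+0+0+0+0+0+0+0 mod 2 = 0
  c[3] = d·G[:,3] = (01110011111)·(01110001111) mod 2 = 0+1+1+1+0+0+0+1+1+1+1 mod 2 = 1
  c[4] = d·G[:,4] = (01110011111)·(01000000000) mod 2 = 0+1+0+0+0+0+0+0+0+0+0 mod 2 = 1
  c[5] = d·G[:,5] = (01110011111)·(00100000000) mod 2 = 0+0+1+0+0+0+0+0+0+0+0 mod 2 = 1
  c[6] = d·G[:,6] = (01110011111)·(00010000000) mod 2 = 0+0+0+1+0+0+0+0+0+0+0 mod 2 = 1
  c[7] = d·G[:,7] = (01110011111)·(00001111111) mod 2 = 0+0+0+0+0+0+1+1+1+1+1 mod 2 = 1
  c[8] = d·G[:,8] = (01110011111)·(00001000000) mod 2 = 0+0+0+0+0+0+0+0+0+0+0 mod 2 = 0
  c[9] = d·G[:,9] = (01110011111)·(00000100000) mod 2 = 0+0+0+0+0+0+0+0+0+0+0 mod 2 = 0
  c[10] = d·G[:,10] = (01110011111)·(00000010000) mod 2 = 0+0+0+0+0+0+1+0+0+0+0 mod 2 = 1
  c[11] = d·G[:,11] = (01110011111)·(00000001000) mod 2 = 0+0+0+0+0+0+0+1+0+0+0 mod 2 = 1
  c[12] = d·G[:,12] = (01110011111)·(00000000100) mod 2 = 0+0+0+0+0+0+0+0+1+0+0 mod 2 = 1
  c[13] = d·G[:,13] = (01110011111)·(00000000010) mod 2 = 0+0+0+0+0+0+0+0+0+1+0 mod 2 = 1
  c[14] = d·G[:,14] = (01110011111)·(00000000001) mod 2 = 0+0+0+0+0+0+0+0+0+0+1 mod 2 = 1
Codeword = 110111110011111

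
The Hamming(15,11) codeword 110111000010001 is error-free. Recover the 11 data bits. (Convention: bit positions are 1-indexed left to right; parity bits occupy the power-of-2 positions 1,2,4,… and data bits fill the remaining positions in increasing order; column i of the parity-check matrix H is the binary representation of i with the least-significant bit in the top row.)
Parity bits occupy power-of-2 positions; data bits are at positions {3,5,6,7,9,10,11,12,13,14,15} (1-indexed).
Extract: c[3]=0 c[5]=1 c[6]=1 c[7]=0 c[9]=0 c[10]=0 c[11]=1 c[12]=0 c[13]=0 c[14]=0 c[15]=1
Data = 01100010001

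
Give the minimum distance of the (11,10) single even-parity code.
d_min = 2 (flipping one data bit also flips the parity bit, so the two closest codewords differ in exactly 2 positions).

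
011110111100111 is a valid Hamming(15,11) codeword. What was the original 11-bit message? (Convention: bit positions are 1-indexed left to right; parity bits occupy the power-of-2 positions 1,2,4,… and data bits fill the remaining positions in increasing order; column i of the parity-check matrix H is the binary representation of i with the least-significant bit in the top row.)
Parity bits occupy power-of-2 positions; data bits are at positions {3,5,6,7,9,10,11,12,13,14,15} (1-indexed).
Extract: c[3]=1 c[5]=1 c[6]=0 c[7]=1 c[9]=1 c[10]=1 c[11]=0 c[12]=0 c[13]=1 c[14]=1 c[15]=1
Data = 11011100111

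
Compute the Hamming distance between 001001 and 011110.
XOR = 010111, count of 1s = 4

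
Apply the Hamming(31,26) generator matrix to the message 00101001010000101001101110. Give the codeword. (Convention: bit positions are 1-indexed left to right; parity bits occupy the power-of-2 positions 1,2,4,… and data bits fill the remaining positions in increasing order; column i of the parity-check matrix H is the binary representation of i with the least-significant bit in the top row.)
Codeword c = d · G (mod 2), d = 00101001010000101001101110:
  c[0] = d·G[:,0] = (00101001010000101001101110)·(11011010101101010101010101) mod 2 = 0+0+0+0+1+0+0+0+0+0+0+0+0+0+0+0+0+0+0+1+0+0+0+1+0+0 mod 2 = 1
  c[1] = d·G[:,1] = (00101001010000101001101110)·(10110110011011001100110011) mod 2 = 0+0+1+0+0+0+0+0+0+1+0+0+0+0+0+0+1+0+0+0+1+0+0+0+1+0 mod 2 = 1
  c[2] = d·G[:,2] = (00101001010000101001101110)·(10000000000000000000000000) mod 2 = 0+0+0+0+0+0+0+0+0+0+0+0+0+0+0+0+0+0+0+0+0+0+0+0+0+0 mod 2 = 0
  c[3] = d·G[:,3] = (00101001010000101001101110)·(01110001111000111100001111) mod 2 = 0+0+1+0+0+0+0+1+0+1+0+0+0+0+1+0+1+0+0+0+0+0+1+1+1+0 mod 2 = 0
  c[4] = d·G[:,4] = (00101001010000101001101110)·(01000000000000000000000000) mod 2 = 0+0+0+0+0+0+0+0+0+0+0+0+0+0+0+0+0+0+0+0+0+0+0+0+0+0 mod 2 = 0
  c[5] = d·G[:,5] = (00101001010000101001101110)·(00100000000000000000000000) mod 2 = 0+0+1+0+0+0+0+0+0+0+0+0+0+0+0+0+0+0+0+0+0+0+0+0+0+0 mod 2 = 1
  c[6] = d·G[:,6] = (00101001010000101001101110)·(00010000000000000000000000) mod 2 = 0+0+0+0+0+0+0+0+0+0+0+0+0+0+0+0+0+0+0+0+0+0+0+0+0+0 mod 2 = 0
  c[7] = d·G[:,7] = (00101001010000101001101110)·(00001111111000000011111111) mod 2 = 0+0+0+0+1+0+0+1+0+1+0+0+0+0+0+0+0+0+0+1+1+0+1+1+1+0 mod 2 = 0
  c[8] = d·G[:,8] = (00101001010000101001101110)·(00001000000000000000000000) mod 2 = 0+0+0+0+1+0+0+0+0+0+0+0+0+0+0+0+0+0+0+0+0+0+0+0+0+0 mod 2 = 1
  c[9] = d·G[:,9] = (00101001010000101001101110)·(00000100000000000000000000) mod 2 = 0+0+0+0+0+0+0+0+0+0+0+0+0+0+0+0+0+0+0+0+0+0+0+0+0+0 mod 2 = 0
  c[10] = d·G[:,10] = (00101001010000101001101110)·(00000010000000000000000000) mod 2 = 0+0+0+0+0+0+0+0+0+0+0+0+0+0+0+0+0+0+0+0+0+0+0+0+0+0 mod 2 = 0
  c[11] = d·G[:,11] = (00101001010000101001101110)·(00000001000000000000000000) mod 2 = 0+0+0+0+0+0+0+1+0+0+0+0+0+0+0+0+0+0+0+0+0+0+0+0+0+0 mod 2 = 1
  c[12] = d·G[:,12] = (00101001010000101001101110)·(00000000100000000000000000) mod 2 = 0+0+0+0+0+0+0+0+0+0+0+0+0+0+0+0+0+0+0+0+0+0+0+0+0+0 mod 2 = 0
  c[13] = d·G[:,13] = (00101001010000101001101110)·(00000000010000000000000000) mod 2 = 0+0+0+0+0+0+0+0+0+1+0+0+0+0+0+0+0+0+0+0+0+0+0+0+0+0 mod 2 = 1
  c[14] = d·G[:,14] = (00101001010000101001101110)·(00000000001000000000000000) mod 2 = 0+0+0+0+0+0+0+0+0+0+0+0+0+0+0+0+0+0+0+0+0+0+0+0+0+0 mod 2 = 0
  c[15] = d·G[:,15] = (00101001010000101001101110)·(00000000000111111111111111) mod 2 = 0+0+0+0+0+0+0+0+0+0+0+0+0+0+1+0+1+0+0+1+1+0+1+1+1+0 mod 2 = 1
  c[16] = d·G[:,16] = (00101001010000101001101110)·(00000000000100000000000000) mod 2 = 0+0+0+0+0+0+0+0+0+0+0+0+0+0+0+0+0+0+0+0+0+0+0+0+0+0 mod 2 = 0
  c[17] = d·G[:,17] = (00101001010000101001101110)·(00000000000010000000000000) mod 2 = 0+0+0+0+0+0+0+0+0+0+0+0+0+0+0+0+0+0+0+0+0+0+0+0+0+0 mod 2 = 0
  c[18] = d·G[:,18] = (00101001010000101001101110)·(00000000000001000000000000) mod 2 = 0+0+0+0+0+0+0+0+0+0+0+0+0+0+0+0+0+0+0+0+0+0+0+0+0+0 mod 2 = 0
  c[19] = d·G[:,19] = (00101001010000101001101110)·(00000000000000100000000000) mod 2 = 0+0+0+0+0+0+0+0+0+0+0+0+0+0+1+0+0+0+0+0+0+0+0+0+0+0 mod 2 = 1
  c[20] = d·G[:,20] = (00101001010000101001101110)·(00000000000000010000000000) mod 2 = 0+0+0+0+0+0+0+0+0+0+0+0+0+0+0+0+0+0+0+0+0+0+0+0+0+0 mod 2 = 0
  c[21] = d·G[:,21] = (00101001010000101001101110)·(00000000000000001000000000) mod 2 = 0+0+0+0+0+0+0+0+0+0+0+0+0+0+0+0+1+0+0+0+0+0+0+0+0+0 mod 2 = 1
  c[22] = d·G[:,22] = (00101001010000101001101110)·(00000000000000000100000000) mod 2 = 0+0+0+0+0+0+0+0+0+0+0+0+0+0+0+0+0+0+0+0+0+0+0+0+0+0 mod 2 = 0
  c[23] = d·G[:,23] = (00101001010000101001101110)·(00000000000000000010000000) mod 2 = 0+0+0+0+0+0+0+0+0+0+0+0+0+0+0+0+0+0+0+0+0+0+0+0+0+0 mod 2 = 0
  c[24] = d·G[:,24] = (00101001010000101001101110)·(00000000000000000001000000) mod 2 = 0+0+0+0+0+0+0+0+0+0+0+0+0+0+0+0+0+0+0+1+0+0+0+0+0+0 mod 2 = 1
  c[25] = d·G[:,25] = (00101001010000101001101110)·(00000000000000000000100000) mod 2 = 0+0+0+0+0+0+0+0+0+0+0+0+0+0+0+0+0+0+0+0+1+0+0+0+0+0 mod 2 = 1
  c[26] = d·G[:,26] = (00101001010000101001101110)·(00000000000000000000010000) mod 2 = 0+0+0+0+0+0+0+0+0+0+0+0+0+0+0+0+0+0+0+0+0+0+0+0+0+0 mod 2 = 0
  c[27] = d·G[:,27] = (00101001010000101001101110)·(00000000000000000000001000) mod 2 = 0+0+0+0+0+0+0+0+0+0+0+0+0+0+0+0+0+0+0+0+0+0+1+0+0+0 mod 2 = 1
  c[28] = d·G[:,28] = (00101001010000101001101110)·(00000000000000000000000100) mod 2 = 0+0+0+0+0+0+0+0+0+0+0+0+0+0+0+0+0+0+0+0+0+0+0+1+0+0 mod 2 = 1
  c[29] = d·G[:,29] = (00101001010000101001101110)·(00000000000000000000000010) mod 2 = 0+0+0+0+0+0+0+0+0+0+0+0+0+0+0+0+0+0+0+0+0+0+0+0+1+0 mod 2 = 1
  c[30] = d·G[:,30] = (00101001010000101001101110)·(00000000000000000000000001) mod 2 = 0+0+0+0+0+0+0+0+0+0+0+0+0+0+0+0+0+0+0+0+0+0+0+0+0+0 mod 2 = 0
Codeword = 1100010010010101000101001101110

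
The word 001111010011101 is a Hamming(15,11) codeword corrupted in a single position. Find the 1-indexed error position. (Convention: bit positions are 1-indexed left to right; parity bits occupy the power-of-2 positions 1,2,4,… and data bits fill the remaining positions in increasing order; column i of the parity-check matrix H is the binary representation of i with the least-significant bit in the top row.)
Syndrome s = H · r^T (mod 2), r = 001111010011101:
  s[0] = (101010101010101)·(001111010011101) mod 2 = 0+0+1+0+1+0+0+0+0+0+1+0+1+0+1 mod 2 = 1
  s[1] = (011001100110011)·(001111010011101) mod 2 = 0+0+1+0+0+1+0+0+0+0+1+0+0+0+1 mod 2 = 0
  s[2] = (000111100001111)·(001111010011101) mod 2 = 0+0+0+1+1+1+0+0+0+0+0+1+1+0+1 mod 2 = 0
  s[3] = (000000011111111)·(001111010011101) mod 2 = 0+0+0+0+0+0+0+1+0+0+1+1+1+0+1 mod 2 = 1
Syndrome = 1001
Column i of H is the binary representation of i, so the syndrome is the binary index of the flipped bit.
Read s = 1001 with s[0] as LSB: 1·2^0 + 0·2^1 + 0·2^2 + 1·2^3 = 9.
Error is at bit position 9.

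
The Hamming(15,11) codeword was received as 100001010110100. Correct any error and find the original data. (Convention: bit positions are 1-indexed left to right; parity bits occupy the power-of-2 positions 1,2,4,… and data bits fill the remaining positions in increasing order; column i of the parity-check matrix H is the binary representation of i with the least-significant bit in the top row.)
Syndrome s = H · r^T (mod 2), r = 100001010110100:
  s[0] = (101010101010101)·(100001010110100) mod 2 = 1+0+0+0+0+0+0+0+0+0+1+0+1+0+0 mod 2 = 1
  s[1] = (011001100110011)·(100001010110100) mod 2 = 0+0+0+0+0+1+0+0+0+1+1+0+0+0+0 mod 2 = 1
  s[2] = (000111100001111)·(100001010110100) mod 2 = 0+0+0+0+0+1+0+0+0+0+0+0+1+0+0 mod 2 = 0
  s[3] = (000000011111111)·(100001010110100) mod 2 = 0+0+0+0+0+0+0+1+0+1+1+0+1+0+0 mod 2 = 0
Syndrome = 1100
Column 3 of H equals this syndrome → error at bit 3 (1-indexed).
Flip bit 3: 100001010110100 → 101001010110100
Extract data bits at positions {3,5,6,7,9,10,11,12,13,14,15}: 10100110100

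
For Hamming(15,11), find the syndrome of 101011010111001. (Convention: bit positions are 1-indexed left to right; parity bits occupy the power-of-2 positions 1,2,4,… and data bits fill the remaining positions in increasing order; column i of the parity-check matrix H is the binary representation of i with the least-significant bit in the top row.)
Syndrome s = H · r^T (mod 2), r = 101011010111001:
  s[0] = (101010101010101)·(101011010111001) mod 2 = 1+0+1+0+1+0+0+0+0+0+1+0+0+0+1 mod 2 = 1
  s[1] = (011001100110011)·(101011010111001) mod 2 = 0+0+1+0+0+1+0+0+0+1+1+0+0+0+1 mod 2 = 1
  s[2] = (000111100001111)·(101011010111001) mod 2 = 0+0+0+0+1+1+0+0+0+0+0+1+0+0+1 mod 2 = 0
  s[3] = (000000011111111)·(101011010111001) mod 2 = 0+0+0+0+0+0+0+1+0+1+1+1+0+0+1 mod 2 = 1
Syndrome = 1101
Non-zero syndrome: error at position 11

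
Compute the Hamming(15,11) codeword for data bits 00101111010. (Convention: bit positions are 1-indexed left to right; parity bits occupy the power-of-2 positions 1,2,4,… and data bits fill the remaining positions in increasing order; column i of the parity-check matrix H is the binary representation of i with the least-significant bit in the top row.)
Codeword c = d · G (mod 2), d = 00101111010:
  c[0] = d·G[:,0] = (00101111010)·(11011010101) mod 2 = 0+0+0+0+1+0+1+0+0+0+0 mod 2 = 0
  c[1] = d·G[:,1] = (00101111010)·(10110110011) mod 2 = 0+0+1+0+0+1+1+0+0+1+0 mod 2 = 0
  c[2] = d·G[:,2] = (00101111010)·(10000000000) mod 2 = 0+0+0+0+0+0+0+0+0+0+0 mod 2 = 0
  c[3] = d·G[:,3] = (00101111010)·(01110001111) mod 2 = 0+0+1+0+0+0+0+1+0+1+0 mod 2 = 1
  c[4] = d·G[:,4] = (00101111010)·(01000000000) mod 2 = 0+0+0+0+0+0+0+0+0+0+0 mod 2 = 0
  c[5] = d·G[:,5] = (00101111010)·(00100000000) mod 2 = 0+0+1+0+0+0+0+0+0+0+0 mod 2 = 1
  c[6] = d·G[:,6] = (00101111010)·(00010000000) mod 2 = 0+0+0+0+0+0+0+0+0+0+0 mod 2 = 0
  c[7] = d·G[:,7] = (00101111010)·(00001111111) mod 2 = 0+0+0+0+1+1+1+1+0+1+0 mod 2 = 1
  c[8] = d·G[:,8] = (00101111010)·(00001000000) mod 2 = 0+0+0+0+1+0+0+0+0+0+0 mod 2 = 1
  c[9] = d·G[:,9] = (00101111010)·(00000100000) mod 2 = 0+0+0+0+0+1+0+0+0+0+0 mod 2 = 1
  c[10] = d·G[:,10] = (00101111010)·(00000010000) mod 2 = 0+0+0+0+0+0+1+0+0+0+0 mod 2 = 1
  c[11] = d·G[:,11] = (00101111010)·(00000001000) mod 2 = 0+0+0+0+0+0+0+1+0+0+0 mod 2 = 1
  c[12] = d·G[:,12] = (00101111010)·(00000000100) mod 2 = 0+0+0+0+0+0+0+0+0+0+0 mod 2 = 0
  c[13] = d·G[:,13] = (00101111010)·(00000000010) mod 2 = 0+0+0+0+0+0+0+0+0+1+0 mod 2 = 1
  c[14] = d·G[:,14] = (00101111010)·(00000000001) mod 2 = 0+0+0+0+0+0+0+0+0+0+0 mod 2 = 0
Codeword = 000101011111010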